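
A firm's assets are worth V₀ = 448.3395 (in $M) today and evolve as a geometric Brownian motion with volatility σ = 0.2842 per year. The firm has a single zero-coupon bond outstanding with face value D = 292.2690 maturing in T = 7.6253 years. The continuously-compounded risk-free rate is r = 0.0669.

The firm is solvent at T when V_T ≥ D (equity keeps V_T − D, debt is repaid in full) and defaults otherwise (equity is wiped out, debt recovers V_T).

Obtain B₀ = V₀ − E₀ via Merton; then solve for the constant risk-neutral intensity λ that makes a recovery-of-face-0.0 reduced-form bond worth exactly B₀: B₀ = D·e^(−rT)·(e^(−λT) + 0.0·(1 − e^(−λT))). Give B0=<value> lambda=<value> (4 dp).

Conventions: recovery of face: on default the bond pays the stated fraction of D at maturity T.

Work the structural quantities from V₀ = 448.3395 against face 292.2690:
d₁ = [ln(V₀/D) + (r + σ²/2)T] / (σ√T)
   = [ln(448.3395/292.2690) + (0.0669 + 0.5·0.2842²)·7.6253] / (0.2842·√7.6253)
   = [0.427876 + 0.818079] / 0.784788 = 1.587632
d₂ = d₁ − σ√T = 1.587632 − 0.784788 = 0.802844
N(d₁) = 0.943815,  N(d₂) = 0.788967,  e^(−rT) = 0.600416
E₀ = V₀·N(d₁) − D·e^(−rT)·N(d₂)
   = 448.3395·0.943815 − 292.2690·0.600416·0.788967 = 284.699283
B₀ = V₀ − E₀ = 448.3395 − 284.699283 = 163.640217
e^(−λT) = (B₀·e^(rT)/D − 0)/(1 − 0) = (163.6402·1.665512/292.2690 − 0)/1 = 0.93251324
λ = −ln(0.93251324)/7.6253 = 0.009163

B0=163.6402 lambda=0.0092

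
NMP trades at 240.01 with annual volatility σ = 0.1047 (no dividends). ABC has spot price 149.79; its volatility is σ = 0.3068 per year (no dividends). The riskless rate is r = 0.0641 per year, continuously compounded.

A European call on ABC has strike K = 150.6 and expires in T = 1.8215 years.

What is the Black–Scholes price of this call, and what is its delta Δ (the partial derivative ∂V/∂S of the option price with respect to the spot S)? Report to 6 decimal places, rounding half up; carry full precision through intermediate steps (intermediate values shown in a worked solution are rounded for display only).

price = 31.990185
Δ = 0.682959

σ√T = 0.3068·√1.8215 = 0.414066
d₁ = (ln(S/K) + (r+σ²/2)T) / (σ√T) = (ln(149.79/150.6) + (0.0641+0.3068²/2)·1.8215) / 0.414066 = (-0.005393 + 0.202484) / 0.414066 = 0.475988
d₂ = d₁ − σ√T = 0.475988 − 0.414066 = 0.061922
e^{−rT} = 0.889800
N(d₁) = 0.682959,  N(d₂) = 0.524687
Call price V = S·N(d₁) − K·e^{−rT}·N(d₂) = 102.300360 − 70.310175 = 31.990185
Δ = N(d₁) = 0.682959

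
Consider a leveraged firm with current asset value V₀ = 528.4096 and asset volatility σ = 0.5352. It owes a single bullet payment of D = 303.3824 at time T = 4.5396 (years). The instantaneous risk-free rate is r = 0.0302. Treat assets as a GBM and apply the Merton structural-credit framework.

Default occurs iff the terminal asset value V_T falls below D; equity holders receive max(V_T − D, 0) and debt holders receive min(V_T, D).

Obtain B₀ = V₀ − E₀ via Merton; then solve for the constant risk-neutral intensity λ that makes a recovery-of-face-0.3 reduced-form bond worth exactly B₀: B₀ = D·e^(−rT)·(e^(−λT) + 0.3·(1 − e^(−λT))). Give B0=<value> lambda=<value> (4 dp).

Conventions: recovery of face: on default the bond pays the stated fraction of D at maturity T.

B0=199.3245 lambda=0.0956

Work the structural quantities from V₀ = 528.4096 against face 303.3824:
d₁ = [ln(V₀/D) + (r + σ²/2)T] / (σ√T)
   = [ln(528.4096/303.3824) + (0.0302 + 0.5·0.5352²)·4.5396] / (0.5352·√4.5396)
   = [0.554878 + 0.787255] / 1.140315 = 1.176984
d₂ = d₁ − σ√T = 1.176984 − 1.140315 = 0.036669
N(d₁) = 0.880399,  N(d₂) = 0.514626,  e^(−rT) = 0.871887
E₀ = V₀·N(d₁) − D·e^(−rT)·N(d₂)
   = 528.4096·0.880399 − 303.3824·0.871887·0.514626 = 329.085131
B₀ = V₀ − E₀ = 528.4096 − 329.085131 = 199.324469
e^(−λT) = (B₀·e^(rT)/D − 0.3)/(1 − 0.3) = (199.3245·1.146938/303.3824 − 0.3)/0.7 = 0.64792418
λ = −ln(0.64792418)/4.5396 = 0.095599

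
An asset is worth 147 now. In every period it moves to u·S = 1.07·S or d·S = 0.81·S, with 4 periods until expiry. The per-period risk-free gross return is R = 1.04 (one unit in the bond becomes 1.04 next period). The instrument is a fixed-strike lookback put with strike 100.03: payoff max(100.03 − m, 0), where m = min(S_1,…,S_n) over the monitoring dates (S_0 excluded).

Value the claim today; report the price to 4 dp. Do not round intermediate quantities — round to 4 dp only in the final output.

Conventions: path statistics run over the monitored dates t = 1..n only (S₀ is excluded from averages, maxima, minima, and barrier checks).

With p* = (R−d)/(u−d) = 0.8846, sum probability × payoff across the paths and divide by R^4.
Enumerate all 2^4 = 16 price paths (U = up ×1.07, D = down ×0.81); each path with k up-moves has probability p*^k·(1−p*)^(4−k).
DDDD: m=63.2787, payoff=36.7513, prob=0.000177
UDDD: m=83.5904, payoff=16.4396, prob=0.001359
DUDD: m=83.5904, payoff=16.4396, prob=0.001359
UUDD: m=110.4218, payoff=0.0000, prob=0.010418
DDUD: m=83.5904, payoff=16.4396, prob=0.001359
UDUD: m=110.4218, payoff=0.0000, prob=0.010418
DUUD: m=110.4218, payoff=0.0000, prob=0.010418
UUUD: m=145.8659, payoff=0.0000, prob=0.079875
DDDU: m=78.1218, payoff=21.9082, prob=0.001359
UDDU: m=103.1980, payoff=0.0000, prob=0.010418
DUDU: m=103.1980, payoff=0.0000, prob=0.010418
UUDU: m=136.3232, payoff=0.0000, prob=0.079875
DDUU: m=96.4467, payoff=3.5833, prob=0.010418
UDUU: m=127.4049, payoff=0.0000, prob=0.079875
DUUU: m=119.0700, payoff=0.0000, prob=0.079875
UUUU: m=157.2900, payoff=0.0000, prob=0.612376
Price = Σ prob·payoff / R^4 = 0.140640 / 1.169859 = 0.1202

price = 0.1202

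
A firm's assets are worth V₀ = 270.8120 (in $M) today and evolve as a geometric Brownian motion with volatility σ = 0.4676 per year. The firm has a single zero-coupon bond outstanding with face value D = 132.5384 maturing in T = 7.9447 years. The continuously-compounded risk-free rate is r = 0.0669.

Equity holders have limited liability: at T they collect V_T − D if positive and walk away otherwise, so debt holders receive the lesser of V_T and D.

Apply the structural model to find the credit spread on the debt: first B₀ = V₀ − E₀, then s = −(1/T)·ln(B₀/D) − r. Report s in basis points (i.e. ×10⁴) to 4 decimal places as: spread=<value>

spread=278.4492

Apply the equity-as-call identities (strike 132.5384, horizon 7.9447 years):
d₁ = [ln(V₀/D) + (r + σ²/2)T] / (σ√T)
   = [ln(270.8120/132.5384) + (0.0669 + 0.5·0.4676²)·7.9447] / (0.4676·√7.9447)
   = [0.714552 + 1.400054] / 1.317993 = 1.604413
d₂ = d₁ − σ√T = 1.604413 − 1.317993 = 0.286420
N(d₁) = 0.945689,  N(d₂) = 0.612722,  e^(−rT) = 0.587722
E₀ = V₀·N(d₁) − D·e^(−rT)·N(d₂)
   = 270.8120·0.945689 − 132.5384·0.587722·0.612722 = 208.375351
B₀ = V₀ − E₀ = 270.8120 − 208.375351 = 62.436649
spread = −(1/T)·ln(B₀/D) − r = −(1/7.9447)·ln(62.436649/132.5384) − 0.0669 = 0.02784492
in basis points: 0.02784492 × 10⁴ = 278.4492 bp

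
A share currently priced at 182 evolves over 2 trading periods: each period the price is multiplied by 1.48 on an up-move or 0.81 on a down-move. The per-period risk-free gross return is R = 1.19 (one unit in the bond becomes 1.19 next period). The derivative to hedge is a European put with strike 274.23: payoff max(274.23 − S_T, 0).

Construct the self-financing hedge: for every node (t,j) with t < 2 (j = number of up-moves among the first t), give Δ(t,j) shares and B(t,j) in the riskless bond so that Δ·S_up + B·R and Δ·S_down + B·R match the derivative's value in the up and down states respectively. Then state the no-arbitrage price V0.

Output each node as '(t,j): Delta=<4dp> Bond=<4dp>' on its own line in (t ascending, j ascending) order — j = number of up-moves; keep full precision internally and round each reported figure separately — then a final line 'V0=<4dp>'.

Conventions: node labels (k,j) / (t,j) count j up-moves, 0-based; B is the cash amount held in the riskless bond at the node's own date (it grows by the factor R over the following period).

(0,0): Delta=-0.5137 Bond=133.4060
(1,0): Delta=-1.0000 Bond=230.4454
(1,1): Delta=-0.3106 Bond=104.0407
V0=39.9149

The replicating-portfolio and risk-neutral prices coincide; use p* = (1.19−0.81)/(1.48−0.81) = 0.5672 for the latter.
At maturity the claim pays: V(2,0)=154.8198, V(2,1)=56.0484, V(2,2)=0.0000
(1,0): S=147.4200. Δ = (V_up−V_dn)/(S_up−S_dn) = (56.0484−154.8198)/(218.1816−119.4102) = -1.0000. V = [p*·56.0484 + (1−p*)·154.8198]/1.19 = 83.0254. B = V − Δ·S = 230.4454.
(1,1): S=269.3600. Δ = (V_up−V_dn)/(S_up−S_dn) = (0.0000−56.0484)/(398.6528−218.1816) = -0.3106. V = [p*·0.0000 + (1−p*)·56.0484]/1.19 = 20.3863. B = V − Δ·S = 104.0407.
(0,0): S=182.0000. Δ = (V_up−V_dn)/(S_up−S_dn) = (20.3863−83.0254)/(269.3600−147.4200) = -0.5137. V = [p*·20.3863 + (1−p*)·83.0254]/1.19 = 39.9149. B = V − Δ·S = 133.4060.
Check: Δ(0,0)·S0 + B(0,0) = 39.9149 = V0.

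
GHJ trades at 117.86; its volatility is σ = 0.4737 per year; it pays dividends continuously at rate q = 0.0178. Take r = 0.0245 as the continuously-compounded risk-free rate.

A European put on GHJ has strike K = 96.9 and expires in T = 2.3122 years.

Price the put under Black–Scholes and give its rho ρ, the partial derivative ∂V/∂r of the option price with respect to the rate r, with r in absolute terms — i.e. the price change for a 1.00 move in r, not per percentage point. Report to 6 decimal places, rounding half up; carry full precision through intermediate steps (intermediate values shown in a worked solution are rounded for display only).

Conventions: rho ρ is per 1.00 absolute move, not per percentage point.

σ√T = 0.4737·√2.3122 = 0.720304
d₁ = (ln(S/K) + (r−q+σ²/2)T) / (σ√T) = (ln(117.86/96.9) + (0.0245−0.0178+0.4737²/2)·2.3122) / 0.720304 = (0.195818 + 0.274911) / 0.720304 = 0.653514
d₂ = d₁ − σ√T = 0.653514 − 0.720304 = -0.066791
e^{−rT} = 0.944926
e^{−qT} = 0.959678
N(−d₁) = 0.256713,  N(−d₂) = 0.526626
Put price V = K·e^{−rT}·N(−d₂) − S·e^{−qT}·N(−d₁) = 48.219598 − 29.036159 = 19.183439
ρ = −K·T·e^{−rT}·N(−d₂) = -111.493355

price = 19.183439
ρ = -111.493355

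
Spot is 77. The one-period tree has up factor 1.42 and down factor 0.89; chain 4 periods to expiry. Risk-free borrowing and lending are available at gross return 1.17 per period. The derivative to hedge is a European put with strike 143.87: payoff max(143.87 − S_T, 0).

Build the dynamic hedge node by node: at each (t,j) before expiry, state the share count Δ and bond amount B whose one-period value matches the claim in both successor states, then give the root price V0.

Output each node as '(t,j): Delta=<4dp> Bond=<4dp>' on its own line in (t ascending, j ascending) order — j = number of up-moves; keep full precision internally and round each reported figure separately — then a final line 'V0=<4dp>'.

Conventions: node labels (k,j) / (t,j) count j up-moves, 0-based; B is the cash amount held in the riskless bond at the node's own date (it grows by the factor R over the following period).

(0,0): Delta=-0.4201 Bond=46.9268
(1,0): Delta=-0.7061 Bond=74.5086
(1,1): Delta=-0.2600 Bond=37.4005
(2,0): Delta=-1.0000 Bond=105.0990
(2,1): Delta=-0.5417 Bond=71.1716
(2,2): Delta=-0.1023 Bond=19.2827
(3,0): Delta=-1.0000 Bond=122.9658
(3,1): Delta=-1.0000 Bond=122.9658
(3,2): Delta=-0.2852 Bond=47.8287
(3,3): Delta=0.0000 Bond=0.0000
V0=14.5824

Arbitrage-free pricing uses the up-move probability p* = (R−d)/(u−d) = 0.5283, discounting each step at R = 1.17.
Terminal payoffs: V(4,0)=95.5585, V(4,1)=66.7887, V(4,2)=20.8863, V(4,3)=0.0000, V(4,4)=0.0000
(3,0): S=54.2826. Δ = (V_up−V_dn)/(S_up−S_dn) = (66.7887−95.5585)/(77.0813−48.3115) = -1.0000. V = [p*·66.7887 + (1−p*)·95.5585]/1.17 = 68.6832. B = V − Δ·S = 122.9658.
(3,1): S=86.6082. Δ = (V_up−V_dn)/(S_up−S_dn) = (20.8863−66.7887)/(122.9837−77.0813) = -1.0000. V = [p*·20.8863 + (1−p*)·66.7887]/1.17 = 36.3576. B = V − Δ·S = 122.9658.
(3,2): S=138.1839. Δ = (V_up−V_dn)/(S_up−S_dn) = (0.0000−20.8863)/(196.2211−122.9837) = -0.2852. V = [p*·0.0000 + (1−p*)·20.8863]/1.17 = 8.4206. B = V − Δ·S = 47.8287.
(3,3): S=220.4732. Δ = (V_up−V_dn)/(S_up−S_dn) = (0.0000−0.0000)/(313.0719−196.2211) = 0.0000. V = [p*·0.0000 + (1−p*)·0.0000]/1.17 = 0.0000. B = V − Δ·S = 0.0000.
(2,0): S=60.9917. Δ = (V_up−V_dn)/(S_up−S_dn) = (36.3576−68.6832)/(86.6082−54.2826) = -1.0000. V = [p*·36.3576 + (1−p*)·68.6832]/1.17 = 44.1073. B = V − Δ·S = 105.0990.
(2,1): S=97.3126. Δ = (V_up−V_dn)/(S_up−S_dn) = (8.4206−36.3576)/(138.1839−86.6082) = -0.5417. V = [p*·8.4206 + (1−p*)·36.3576]/1.17 = 18.4602. B = V − Δ·S = 71.1716.
(2,2): S=155.2628. Δ = (V_up−V_dn)/(S_up−S_dn) = (0.0000−8.4206)/(220.4732−138.1839) = -0.1023. V = [p*·0.0000 + (1−p*)·8.4206]/1.17 = 3.3948. B = V − Δ·S = 19.2827.
(1,0): S=68.5300. Δ = (V_up−V_dn)/(S_up−S_dn) = (18.4602−44.1073)/(97.3126−60.9917) = -0.7061. V = [p*·18.4602 + (1−p*)·44.1073]/1.17 = 26.1178. B = V − Δ·S = 74.5086.
(1,1): S=109.3400. Δ = (V_up−V_dn)/(S_up−S_dn) = (3.3948−18.4602)/(155.2628−97.3126) = -0.2600. V = [p*·3.3948 + (1−p*)·18.4602]/1.17 = 8.9753. B = V − Δ·S = 37.4005.
(0,0): S=77.0000. Δ = (V_up−V_dn)/(S_up−S_dn) = (8.9753−26.1178)/(109.3400−68.5300) = -0.4201. V = [p*·8.9753 + (1−p*)·26.1178]/1.17 = 14.5824. B = V − Δ·S = 46.9268.
As a check, the time-0 holding Δ(0,0)·S0 + B(0,0) comes to 14.5824 — exactly V0.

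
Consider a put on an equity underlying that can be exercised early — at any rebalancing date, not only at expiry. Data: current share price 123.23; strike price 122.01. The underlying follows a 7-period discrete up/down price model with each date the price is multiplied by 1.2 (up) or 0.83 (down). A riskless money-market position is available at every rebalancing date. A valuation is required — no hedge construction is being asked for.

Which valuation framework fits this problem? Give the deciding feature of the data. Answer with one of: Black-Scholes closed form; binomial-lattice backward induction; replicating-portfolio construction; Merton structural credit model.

Key observation: the defining feature is the embedded early-exercise option across 7 discrete dates on the spot-123.23 tree; pricing the strike-122.01 put means working backward with an exercise test at every node.

framework: binomial-lattice backward induction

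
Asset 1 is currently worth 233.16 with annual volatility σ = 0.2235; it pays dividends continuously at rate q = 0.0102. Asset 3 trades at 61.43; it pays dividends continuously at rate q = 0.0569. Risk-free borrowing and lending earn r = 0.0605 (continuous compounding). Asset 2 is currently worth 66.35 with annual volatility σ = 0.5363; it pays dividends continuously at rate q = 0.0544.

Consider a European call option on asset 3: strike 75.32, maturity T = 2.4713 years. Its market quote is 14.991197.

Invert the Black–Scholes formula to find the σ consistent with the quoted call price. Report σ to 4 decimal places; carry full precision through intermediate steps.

sigma = 0.5651

At σ = 0.5651 the Black–Scholes value reproduces the quote:
σ√T = 0.5651·√2.4713 = 0.888358
d₁ = (ln(S/K) + (r−q+σ²/2)T) / (σ√T) = (ln(61.43/75.32) + (0.0605−0.0569+0.5651²/2)·2.4713) / 0.888358 = (-0.203847 + 0.403487) / 0.888358 = 0.224728
d₂ = d₁ − σ√T = 0.224728 − 0.888358 = -0.663630
e^{−rT} = 0.861127
e^{−qT} = 0.868822
N(d₁) = 0.588905,  N(d₂) = 0.253464
V = S·e^{−qT}·N(d₁) − K·e^{−rT}·N(d₂) = 31.430868 − 16.439671 = 14.991197 (equal to the quote); since ∂V/∂σ > 0 for all σ, the implied volatility is unique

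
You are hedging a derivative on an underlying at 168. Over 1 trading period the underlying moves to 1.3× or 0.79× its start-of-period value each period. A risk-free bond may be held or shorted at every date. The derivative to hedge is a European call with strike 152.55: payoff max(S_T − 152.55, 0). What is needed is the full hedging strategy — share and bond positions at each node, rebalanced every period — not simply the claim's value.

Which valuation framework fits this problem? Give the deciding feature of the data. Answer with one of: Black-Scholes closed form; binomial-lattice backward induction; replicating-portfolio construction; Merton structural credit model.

Key observation: since the answer must list Δ and B at each node of the 1.3/0.79 lattice on 168, the replicating-portfolio method — solving the two-state system at every node — is the one that applies.

framework: replicating-portfolio construction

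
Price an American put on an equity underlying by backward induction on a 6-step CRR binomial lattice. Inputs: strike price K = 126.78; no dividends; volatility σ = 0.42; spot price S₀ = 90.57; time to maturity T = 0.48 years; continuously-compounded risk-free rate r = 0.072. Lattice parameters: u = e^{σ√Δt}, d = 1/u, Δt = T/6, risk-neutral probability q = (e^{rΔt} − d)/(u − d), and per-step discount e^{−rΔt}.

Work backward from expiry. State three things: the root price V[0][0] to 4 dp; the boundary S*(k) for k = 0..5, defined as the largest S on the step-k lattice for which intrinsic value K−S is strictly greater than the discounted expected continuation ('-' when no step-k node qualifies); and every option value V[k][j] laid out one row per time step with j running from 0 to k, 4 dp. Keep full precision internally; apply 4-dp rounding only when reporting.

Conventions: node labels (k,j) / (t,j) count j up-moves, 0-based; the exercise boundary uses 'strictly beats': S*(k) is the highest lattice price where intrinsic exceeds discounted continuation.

Δt=0.08000  u=1.12614  d=0.88799  q=0.49459  discount=0.99426
step 6 (expiry): payoffs max(K−S,0) = 82.3747 70.4658 55.3631 36.2100 11.9204 0.0000 0.0000
step 5: (k=5,j=0): S=50.0065, K−S=76.7735, hold=76.0453 ⇒ V=76.7735 exercise | (k=5,j=1): S=63.4176, K−S=63.3624, hold=62.6343 ⇒ V=63.3624 exercise | (k=5,j=2): S=80.4253, K−S=46.3547, hold=45.6265 ⇒ V=46.3547 exercise | (k=5,j=3): S=101.9943, K−S=24.7857, hold=24.0575 ⇒ V=24.7857 exercise | (k=5,j=4): S=129.3478, K−S=0.0000, hold=5.9900 ⇒ V=5.9900 continue | (k=5,j=5): S=164.0371, K−S=0.0000, hold=0.0000 ⇒ V=0.0000 continue  boundary S*=101.9943
step 4: (k=4,j=0): S=56.3142, K−S=70.4658, hold=69.7376 ⇒ V=70.4658 exercise | (k=4,j=1): S=71.4169, K−S=55.3631, hold=54.6349 ⇒ V=55.3631 exercise | (k=4,j=2): S=90.5700, K−S=36.2100, hold=35.4818 ⇒ V=36.2100 exercise | (k=4,j=3): S=114.8596, K−S=11.9204, hold=15.4005 ⇒ V=15.4005 continue | (k=4,j=4): S=145.6634, K−S=0.0000, hold=3.0100 ⇒ V=3.0100 continue  boundary S*=90.5700
step 3: (k=3,j=0): S=63.4176, K−S=63.3624, hold=62.6343 ⇒ V=63.3624 exercise | (k=3,j=1): S=80.4253, K−S=46.3547, hold=45.6265 ⇒ V=46.3547 exercise | (k=3,j=2): S=101.9943, K−S=24.7857, hold=25.7689 ⇒ V=25.7689 continue | (k=3,j=3): S=129.3478, K−S=0.0000, hold=9.2190 ⇒ V=9.2190 continue  boundary S*=80.4253
step 2: (k=2,j=0): S=71.4169, K−S=55.3631, hold=54.6349 ⇒ V=55.3631 exercise | (k=2,j=1): S=90.5700, K−S=36.2100, hold=35.9654 ⇒ V=36.2100 exercise | (k=2,j=2): S=114.8596, K−S=11.9204, hold=17.4825 ⇒ V=17.4825 continue  boundary S*=90.5700
step 1: (k=1,j=0): S=80.4253, K−S=46.3547, hold=45.6265 ⇒ V=46.3547 exercise | (k=1,j=1): S=101.9943, K−S=24.7857, hold=26.7927 ⇒ V=26.7927 continue  boundary S*=80.4253
step 0: (k=0,j=0): S=90.5700, K−S=36.2100, hold=36.4688 ⇒ V=36.4688 continue  boundary S*=-

price = 36.4688
boundary = - 80.4253 90.5700 80.4253 90.5700 101.9943
tree:
36.4688
46.3547 26.7927
55.3631 36.2100 17.4825
63.3624 46.3547 25.7689 9.2190
70.4658 55.3631 36.2100 15.4005 3.0100
76.7735 63.3624 46.3547 24.7857 5.9900 0.0000
82.3747 70.4658 55.3631 36.2100 11.9204 0.0000 0.0000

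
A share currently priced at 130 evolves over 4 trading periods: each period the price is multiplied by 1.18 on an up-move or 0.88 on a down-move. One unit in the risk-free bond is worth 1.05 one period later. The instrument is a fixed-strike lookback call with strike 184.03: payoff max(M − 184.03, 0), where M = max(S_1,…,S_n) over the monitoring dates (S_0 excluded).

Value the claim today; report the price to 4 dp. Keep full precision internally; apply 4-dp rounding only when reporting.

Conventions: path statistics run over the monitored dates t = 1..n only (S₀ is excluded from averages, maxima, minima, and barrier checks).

price = 8.4527

Set p* = 0.5667 (from d < R < u); the path-dependent value is the discounted p*-expectation over all price paths.
Enumerate all 2^4 = 16 price paths (U = up ×1.18, D = down ×0.88); each path with k up-moves has probability p*^k·(1−p*)^(4−k).
DDDD: M=114.4000, payoff=0.0000, prob=0.035260
UDDD: M=153.4000, payoff=0.0000, prob=0.046110
DUDD: M=134.9920, payoff=0.0000, prob=0.046110
UUDD: M=181.0120, payoff=0.0000, prob=0.060298
DDUD: M=118.7930, payoff=0.0000, prob=0.046110
UDUD: M=159.2906, payoff=0.0000, prob=0.060298
DUUD: M=159.2906, payoff=0.0000, prob=0.060298
UUUD: M=213.5942, payoff=29.5642, prob=0.078851
DDDU: M=114.4000, payoff=0.0000, prob=0.046110
UDDU: M=153.4000, payoff=0.0000, prob=0.060298
DUDU: M=140.1757, payoff=0.0000, prob=0.060298
UUDU: M=187.9629, payoff=3.9329, prob=0.078851
DDUU: M=140.1757, payoff=0.0000, prob=0.060298
UDUU: M=187.9629, payoff=3.9329, prob=0.078851
DUUU: M=187.9629, payoff=3.9329, prob=0.078851
UUUU: M=252.0411, payoff=68.0111, prob=0.103112
Price = Σ prob·payoff / R^4 = 10.274263 / 1.215506 = 8.4527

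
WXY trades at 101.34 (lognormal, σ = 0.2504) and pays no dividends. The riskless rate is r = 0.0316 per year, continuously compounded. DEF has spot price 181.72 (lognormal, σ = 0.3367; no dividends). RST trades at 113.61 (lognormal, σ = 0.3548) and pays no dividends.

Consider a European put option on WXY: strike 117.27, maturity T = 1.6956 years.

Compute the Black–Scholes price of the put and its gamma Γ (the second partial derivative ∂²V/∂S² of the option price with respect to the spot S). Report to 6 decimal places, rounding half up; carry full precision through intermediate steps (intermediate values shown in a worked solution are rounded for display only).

σ√T = 0.2504·√1.6956 = 0.326059
d₁ = (ln(S/K) + (r+σ²/2)T) / (σ√T) = (ln(101.34/117.27) + (0.0316+0.2504²/2)·1.6956) / 0.326059 = (-0.145998 + 0.106738) / 0.326059 = -0.120407
d₂ = d₁ − σ√T = -0.120407 − 0.326059 = -0.446465
e^{−rT} = 0.947829
N(−d₁) = 0.547919,  N(−d₂) = 0.672369
Put price V = K·e^{−rT}·N(−d₂) − S·N(−d₁) = 74.735162 − 55.526155 = 19.209007
φ(d₁) = (1/√(2π))·e^{−d₁²/2} = 0.396061
Γ = φ(d₁) / (S·σ·√T) = 0.011986

price = 19.209007
Γ = 0.011986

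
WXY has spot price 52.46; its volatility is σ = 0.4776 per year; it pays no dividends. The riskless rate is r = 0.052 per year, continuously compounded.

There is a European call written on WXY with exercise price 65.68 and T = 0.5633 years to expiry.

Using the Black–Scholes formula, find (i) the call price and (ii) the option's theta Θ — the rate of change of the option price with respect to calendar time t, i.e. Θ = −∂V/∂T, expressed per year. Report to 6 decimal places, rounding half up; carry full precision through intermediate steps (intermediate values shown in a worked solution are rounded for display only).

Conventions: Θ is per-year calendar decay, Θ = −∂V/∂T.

price = 3.787244
Θ = -7.004825

σ√T = 0.4776·√0.5633 = 0.358455
d₁ = (ln(S/K) + (r+σ²/2)T) / (σ√T) = (ln(52.46/65.68) + (0.052+0.4776²/2)·0.5633) / 0.358455 = (-0.224743 + 0.093536) / 0.358455 = -0.366035
d₂ = d₁ − σ√T = -0.366035 − 0.358455 = -0.724490
e^{−rT} = 0.971133
N(d₁) = 0.357169,  N(d₂) = 0.234383
Call price V = S·N(d₁) − K·e^{−rT}·N(d₂) = 18.737106 − 14.949862 = 3.787244
φ(d₁) = (1/√(2π))·e^{−d₁²/2} = 0.373092
Θ = −S·φ(d₁)·σ/(2√T) − r·K·e^{−rT}·N(d₂) = −6.227432 − 0.777393 = -7.004825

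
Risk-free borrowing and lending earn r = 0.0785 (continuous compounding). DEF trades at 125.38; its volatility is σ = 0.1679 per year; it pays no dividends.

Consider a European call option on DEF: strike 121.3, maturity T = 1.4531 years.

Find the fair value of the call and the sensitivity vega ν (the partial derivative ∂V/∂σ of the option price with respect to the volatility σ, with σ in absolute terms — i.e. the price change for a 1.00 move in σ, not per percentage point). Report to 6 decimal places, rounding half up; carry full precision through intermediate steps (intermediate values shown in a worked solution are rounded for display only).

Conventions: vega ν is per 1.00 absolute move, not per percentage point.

price = 20.364022
ν = 42.788279

σ√T = 0.1679·√1.4531 = 0.202394
d₁ = (ln(S/K) + (r+σ²/2)T) / (σ√T) = (ln(125.38/121.3) + (0.0785+0.1679²/2)·1.4531) / 0.202394 = (0.033082 + 0.134550) / 0.202394 = 0.828246
d₂ = d₁ − σ√T = 0.828246 − 0.202394 = 0.625852
e^{−rT} = 0.892197
N(d₁) = 0.796234,  N(d₂) = 0.734294
Call price V = S·N(d₁) − K·e^{−rT}·N(d₂) = 99.831881 − 79.467859 = 20.364022
φ(d₁) = (1/√(2π))·e^{−d₁²/2} = 0.283106
ν = S·φ(d₁)·√T = 42.788279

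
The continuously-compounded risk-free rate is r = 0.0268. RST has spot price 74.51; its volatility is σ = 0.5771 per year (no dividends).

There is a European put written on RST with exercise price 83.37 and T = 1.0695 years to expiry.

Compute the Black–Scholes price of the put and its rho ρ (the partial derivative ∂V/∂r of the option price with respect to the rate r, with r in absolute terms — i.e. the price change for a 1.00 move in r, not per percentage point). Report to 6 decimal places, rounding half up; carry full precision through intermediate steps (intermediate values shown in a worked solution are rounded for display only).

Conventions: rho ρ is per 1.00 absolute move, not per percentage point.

price = 21.669550
ρ = -58.012071

σ√T = 0.5771·√1.0695 = 0.596817
d₁ = (ln(S/K) + (r+σ²/2)T) / (σ√T) = (ln(74.51/83.37) + (0.0268+0.5771²/2)·1.0695) / 0.596817 = (-0.112355 + 0.206758) / 0.596817 = 0.158177
d₂ = d₁ − σ√T = 0.158177 − 0.596817 = -0.438640
e^{−rT} = 0.971744
N(−d₁) = 0.437159,  N(−d₂) = 0.669539
Put price V = K·e^{−rT}·N(−d₂) − S·N(−d₁) = 54.242236 − 32.572686 = 21.669550
ρ = −K·T·e^{−rT}·N(−d₂) = -58.012071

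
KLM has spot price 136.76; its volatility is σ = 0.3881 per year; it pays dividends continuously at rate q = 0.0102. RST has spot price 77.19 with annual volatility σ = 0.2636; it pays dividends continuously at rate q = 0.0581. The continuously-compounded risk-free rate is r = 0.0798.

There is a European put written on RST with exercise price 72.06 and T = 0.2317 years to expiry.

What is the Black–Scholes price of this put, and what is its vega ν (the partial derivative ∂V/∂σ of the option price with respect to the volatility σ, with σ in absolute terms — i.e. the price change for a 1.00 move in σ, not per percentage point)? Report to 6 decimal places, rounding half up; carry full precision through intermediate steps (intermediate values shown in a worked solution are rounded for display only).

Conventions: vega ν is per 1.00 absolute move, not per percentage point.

σ√T = 0.2636·√0.2317 = 0.126884
d₁ = (ln(S/K) + (r−q+σ²/2)T) / (σ√T) = (ln(77.19/72.06) + (0.0798−0.0581+0.2636²/2)·0.2317) / 0.126884 = (0.068771 + 0.013078) / 0.126884 = 0.645064
d₂ = d₁ − σ√T = 0.645064 − 0.126884 = 0.518179
e^{−rT} = 0.981680
e^{−qT} = 0.986628
N(−d₁) = 0.259443,  N(−d₂) = 0.302167
Put price V = K·e^{−rT}·N(−d₂) − S·e^{−qT}·N(−d₁) = 21.375233 − 19.758622 = 1.616611
φ(d₁) = (1/√(2π))·e^{−d₁²/2} = 0.324006
ν = S·e^{−qT}·φ(d₁)·√T = 11.877671

price = 1.616611
ν = 11.877671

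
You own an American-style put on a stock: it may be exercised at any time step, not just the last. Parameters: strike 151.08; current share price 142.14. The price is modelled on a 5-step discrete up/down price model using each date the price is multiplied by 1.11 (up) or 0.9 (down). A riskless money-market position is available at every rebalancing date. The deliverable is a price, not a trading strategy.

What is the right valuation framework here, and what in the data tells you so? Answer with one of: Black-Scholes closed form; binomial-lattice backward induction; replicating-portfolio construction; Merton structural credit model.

Key observation: with exercise allowed before expiry on a discrete up/down model (5 steps from spot 142.14), the strike-151.08 put's value must be rolled back through the tree testing early exercise at each node.

framework: binomial-lattice backward induction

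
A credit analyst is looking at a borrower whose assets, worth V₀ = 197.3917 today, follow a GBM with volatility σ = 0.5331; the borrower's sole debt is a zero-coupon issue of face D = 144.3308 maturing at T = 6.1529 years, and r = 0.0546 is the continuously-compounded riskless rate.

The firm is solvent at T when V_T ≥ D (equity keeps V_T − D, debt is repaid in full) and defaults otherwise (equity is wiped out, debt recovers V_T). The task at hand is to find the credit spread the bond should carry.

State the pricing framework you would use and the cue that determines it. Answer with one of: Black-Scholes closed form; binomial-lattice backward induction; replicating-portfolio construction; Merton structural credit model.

Key observation: the question is about default risk generated by asset-value dynamics against a debt face of 144.3308 — the structural framework prices exactly that.

framework: Merton structural credit model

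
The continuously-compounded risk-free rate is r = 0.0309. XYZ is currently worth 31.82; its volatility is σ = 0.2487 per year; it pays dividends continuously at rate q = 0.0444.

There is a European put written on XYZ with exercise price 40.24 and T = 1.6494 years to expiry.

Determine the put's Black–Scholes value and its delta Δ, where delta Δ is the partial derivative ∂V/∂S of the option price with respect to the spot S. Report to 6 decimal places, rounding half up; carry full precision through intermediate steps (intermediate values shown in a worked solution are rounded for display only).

price = 9.938315
Δ = -0.688252

σ√T = 0.2487·√1.6494 = 0.319403
d₁ = (ln(S/K) + (r−q+σ²/2)T) / (σ√T) = (ln(31.82/40.24) + (0.0309−0.0444+0.2487²/2)·1.6494) / 0.319403 = (-0.234767 + 0.028742) / 0.319403 = -0.645030
d₂ = d₁ − σ√T = -0.645030 − 0.319403 = -0.964433
e^{−rT} = 0.950311
e^{−qT} = 0.929384
N(−d₁) = 0.740546,  N(−d₂) = 0.832585
Put price V = K·e^{−rT}·N(−d₂) − S·e^{−qT}·N(−d₁) = 31.838480 − 21.900165 = 9.938315
Δ = −e^{−qT}·N(−d₁) = -0.688252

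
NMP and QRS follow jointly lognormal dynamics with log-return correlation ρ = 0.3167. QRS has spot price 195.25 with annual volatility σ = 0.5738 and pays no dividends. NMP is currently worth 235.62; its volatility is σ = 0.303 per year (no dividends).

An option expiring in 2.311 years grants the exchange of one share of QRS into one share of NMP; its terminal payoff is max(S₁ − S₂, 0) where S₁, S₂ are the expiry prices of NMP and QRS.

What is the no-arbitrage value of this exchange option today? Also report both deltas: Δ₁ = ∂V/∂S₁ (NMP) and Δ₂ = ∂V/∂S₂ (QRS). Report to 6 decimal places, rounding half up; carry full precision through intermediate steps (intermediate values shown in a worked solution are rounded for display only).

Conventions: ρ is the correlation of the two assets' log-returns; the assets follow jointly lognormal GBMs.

σ_eff = √(σ₁² + σ₂² − 2ρσ₁σ₂) = √(0.303² + 0.5738² − 2·0.3167·0.303·0.5738) = 0.557612
d₁ = (ln(S₁/S₂) + (q₂ − q₁ + σ_eff²/2)T) / (σ_eff√T) = (ln(235.62/195.25) + (0.0 − 0.0 + 0.155466)·2.311) / 0.847681 = 0.645551
d₂ = d₁ − σ_eff√T = 0.645551 − 0.847681 = -0.202130
N(d₁) = 0.740715,  N(d₂) = 0.419907
V = S₁·e^{−q₁T}·N(d₁) − S₂·e^{−q₂T}·N(d₂) = 174.527226 − 81.986931 = 92.540295
Key observation: the rate r is irrelevant here: denominating values in QRS turns the exchange into a ratio option on S₁/S₂, and discounting at r drops out.
Δ₁ = e^{−q₁T}·N(d₁) = 0.740715;  Δ₂ = −e^{−q₂T}·N(d₂) = -0.419907

exchange price = 92.540295
Δ1 = 0.740715
Δ2 = -0.419907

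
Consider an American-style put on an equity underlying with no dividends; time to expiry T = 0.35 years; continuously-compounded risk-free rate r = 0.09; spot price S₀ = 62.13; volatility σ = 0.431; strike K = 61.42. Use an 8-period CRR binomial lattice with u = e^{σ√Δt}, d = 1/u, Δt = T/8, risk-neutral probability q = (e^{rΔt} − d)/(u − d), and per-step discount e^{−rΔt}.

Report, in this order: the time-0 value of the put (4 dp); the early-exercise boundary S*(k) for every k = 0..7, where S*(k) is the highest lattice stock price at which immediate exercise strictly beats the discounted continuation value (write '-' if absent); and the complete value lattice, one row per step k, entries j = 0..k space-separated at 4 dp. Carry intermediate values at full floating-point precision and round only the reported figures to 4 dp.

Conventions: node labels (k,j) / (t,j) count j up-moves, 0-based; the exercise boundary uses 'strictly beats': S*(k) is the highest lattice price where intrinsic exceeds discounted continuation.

Δt=0.04375  u=1.09434  d=0.91379  q=0.49933  discount=0.99607
step 8 (expiry): payoffs max(K−S,0) = 31.2144 25.2464 18.0994 9.5402 0.0000 0.0000 0.0000 0.0000 0.0000
step 7: (k=7,j=0): S=33.0552, K−S=28.3648, hold=28.1235 ⇒ V=28.3648 exercise | (k=7,j=1): S=39.5861, K−S=21.8339, hold=21.5925 ⇒ V=21.8339 exercise | (k=7,j=2): S=47.4074, K−S=14.0126, hold=13.7712 ⇒ V=14.0126 exercise | (k=7,j=3): S=56.7740, K−S=4.6460, hold=4.7577 ⇒ V=4.7577 continue | (k=7,j=4): S=67.9913, K−S=0.0000, hold=0.0000 ⇒ V=0.0000 continue | (k=7,j=5): S=81.4248, K−S=0.0000, hold=0.0000 ⇒ V=0.0000 continue | (k=7,j=6): S=97.5124, K−S=0.0000, hold=0.0000 ⇒ V=0.0000 continue | (k=7,j=7): S=116.7786, K−S=0.0000, hold=0.0000 ⇒ V=0.0000 continue  boundary S*=47.4074
step 6: (k=6,j=0): S=36.1736, K−S=25.2464, hold=25.0051 ⇒ V=25.2464 exercise | (k=6,j=1): S=43.3206, K−S=18.0994, hold=17.8580 ⇒ V=18.0994 exercise | (k=6,j=2): S=51.8798, K−S=9.5402, hold=9.3545 ⇒ V=9.5402 exercise | (k=6,j=3): S=62.1300, K−S=0.0000, hold=2.3727 ⇒ V=2.3727 continue | (k=6,j=4): S=74.4055, K−S=0.0000, hold=0.0000 ⇒ V=0.0000 continue | (k=6,j=5): S=89.1062, K−S=0.0000, hold=0.0000 ⇒ V=0.0000 continue | (k=6,j=6): S=106.7116, K−S=0.0000, hold=0.0000 ⇒ V=0.0000 continue  boundary S*=51.8798
step 5: (k=5,j=0): S=39.5861, K−S=21.8339, hold=21.5925 ⇒ V=21.8339 exercise | (k=5,j=1): S=47.4074, K−S=14.0126, hold=13.7712 ⇒ V=14.0126 exercise | (k=5,j=2): S=56.7740, K−S=4.6460, hold=5.9378 ⇒ V=5.9378 continue | (k=5,j=3): S=67.9913, K−S=0.0000, hold=1.1833 ⇒ V=1.1833 continue | (k=5,j=4): S=81.4248, K−S=0.0000, hold=0.0000 ⇒ V=0.0000 continue | (k=5,j=5): S=97.5124, K−S=0.0000, hold=0.0000 ⇒ V=0.0000 continue  boundary S*=47.4074
step 4: (k=4,j=0): S=43.3206, K−S=18.0994, hold=17.8580 ⇒ V=18.0994 exercise | (k=4,j=1): S=51.8798, K−S=9.5402, hold=9.9414 ⇒ V=9.9414 continue | (k=4,j=2): S=62.1300, K−S=0.0000, hold=3.5497 ⇒ V=3.5497 continue | (k=4,j=3): S=74.4055, K−S=0.0000, hold=0.5901 ⇒ V=0.5901 continue | (k=4,j=4): S=89.1062, K−S=0.0000, hold=0.0000 ⇒ V=0.0000 continue  boundary S*=43.3206
step 3: (k=3,j=0): S=47.4074, K−S=14.0126, hold=13.9707 ⇒ V=14.0126 exercise | (k=3,j=1): S=56.7740, K−S=4.6460, hold=6.7233 ⇒ V=6.7233 continue | (k=3,j=2): S=67.9913, K−S=0.0000, hold=2.0638 ⇒ V=2.0638 continue | (k=3,j=3): S=81.4248, K−S=0.0000, hold=0.2943 ⇒ V=0.2943 continue  boundary S*=47.4074
step 2: (k=2,j=0): S=51.8798, K−S=9.5402, hold=10.3321 ⇒ V=10.3321 continue | (k=2,j=1): S=62.1300, K−S=0.0000, hold=4.3794 ⇒ V=4.3794 continue | (k=2,j=2): S=74.4055, K−S=0.0000, hold=1.1756 ⇒ V=1.1756 continue  boundary S*=-
step 1: (k=1,j=0): S=56.7740, K−S=4.6460, hold=7.3308 ⇒ V=7.3308 continue | (k=1,j=1): S=67.9913, K−S=0.0000, hold=2.7687 ⇒ V=2.7687 continue  boundary S*=-
step 0: (k=0,j=0): S=62.1300, K−S=0.0000, hold=5.0330 ⇒ V=5.0330 continue  boundary S*=-

price = 5.0330
boundary = - - - 47.4074 43.3206 47.4074 51.8798 47.4074
tree:
5.0330
7.3308 2.7687
10.3321 4.3794 1.1756
14.0126 6.7233 2.0638 0.2943
18.0994 9.9414 3.5497 0.5901 0.0000
21.8339 14.0126 5.9378 1.1833 0.0000 0.0000
25.2464 18.0994 9.5402 2.3727 0.0000 0.0000 0.0000
28.3648 21.8339 14.0126 4.7577 0.0000 0.0000 0.0000 0.0000
31.2144 25.2464 18.0994 9.5402 0.0000 0.0000 0.0000 0.0000 0.0000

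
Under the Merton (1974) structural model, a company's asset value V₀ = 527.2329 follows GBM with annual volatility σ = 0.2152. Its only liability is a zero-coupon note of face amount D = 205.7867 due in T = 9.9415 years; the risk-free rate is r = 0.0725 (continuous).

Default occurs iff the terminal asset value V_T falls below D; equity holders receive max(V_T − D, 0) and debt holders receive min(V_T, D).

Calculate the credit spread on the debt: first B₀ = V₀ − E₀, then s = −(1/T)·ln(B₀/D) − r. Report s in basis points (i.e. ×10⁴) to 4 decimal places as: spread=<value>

Equity is a call on the firm's assets struck at D = 205.7867:
d₁ = [ln(V₀/D) + (r + σ²/2)T] / (σ√T)
   = [ln(527.2329/205.7867) + (0.0725 + 0.5·0.2152²)·9.9415] / (0.2152·√9.9415)
   = [0.940802 + 0.950959] / 0.678529 = 2.788035
d₂ = d₁ − σ√T = 2.788035 − 0.678529 = 2.109506
N(d₁) = 0.997349,  N(d₂) = 0.982550,  e^(−rT) = 0.486383
E₀ = V₀·N(d₁) − D·e^(−rT)·N(d₂)
   = 527.2329·0.997349 − 205.7867·0.486383·0.982550 = 427.490442
B₀ = V₀ − E₀ = 527.2329 − 427.490442 = 99.742458
spread = −(1/T)·ln(B₀/D) − r = −(1/9.9415)·ln(99.742458/205.7867) − 0.0725 = 0.00035105
in basis points: 0.00035105 × 10⁴ = 3.5105 bp

spread=3.5105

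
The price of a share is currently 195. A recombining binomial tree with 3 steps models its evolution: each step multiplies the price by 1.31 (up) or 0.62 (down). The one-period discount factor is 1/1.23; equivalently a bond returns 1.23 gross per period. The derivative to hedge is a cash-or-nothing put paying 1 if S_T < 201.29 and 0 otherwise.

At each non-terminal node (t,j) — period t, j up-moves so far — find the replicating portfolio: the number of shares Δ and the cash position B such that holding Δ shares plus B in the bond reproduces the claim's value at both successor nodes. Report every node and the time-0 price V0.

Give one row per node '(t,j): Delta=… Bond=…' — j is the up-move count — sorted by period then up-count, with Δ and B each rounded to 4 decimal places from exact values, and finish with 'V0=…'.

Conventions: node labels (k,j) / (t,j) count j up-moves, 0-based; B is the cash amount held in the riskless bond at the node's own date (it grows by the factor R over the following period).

(0,0): Delta=-0.0010 Bond=0.2164
(1,0): Delta=-0.0086 Bond=1.1860
(1,1): Delta=-0.0005 Bond=0.1455
(2,0): Delta=0.0000 Bond=0.8130
(2,1): Delta=-0.0092 Bond=1.5435
(2,2): Delta=0.0000 Bond=0.0000
V0=0.0200

Since d<R<u, set p* = (R−d)/(u−d) = 0.8841; price each node as the discounted p*-expectation of its children.
At maturity the claim pays: V(3,0)=1.0000, V(3,1)=1.0000, V(3,2)=0.0000, V(3,3)=0.0000
(2,0): S=74.9580. Δ = (V_up−V_dn)/(S_up−S_dn) = (1.0000−1.0000)/(98.1950−46.4740) = 0.0000. V = [p*·1.0000 + (1−p*)·1.0000]/1.23 = 0.8130. B = V − Δ·S = 0.8130.
(2,1): S=158.3790. Δ = (V_up−V_dn)/(S_up−S_dn) = (0.0000−1.0000)/(207.4765−98.1950) = -0.0092. V = [p*·0.0000 + (1−p*)·1.0000]/1.23 = 0.0943. B = V − Δ·S = 1.5435.
(2,2): S=334.6395. Δ = (V_up−V_dn)/(S_up−S_dn) = (0.0000−0.0000)/(438.3777−207.4765) = 0.0000. V = [p*·0.0000 + (1−p*)·0.0000]/1.23 = 0.0000. B = V − Δ·S = 0.0000.
(1,0): S=120.9000. Δ = (V_up−V_dn)/(S_up−S_dn) = (0.0943−0.8130)/(158.3790−74.9580) = -0.0086. V = [p*·0.0943 + (1−p*)·0.8130]/1.23 = 0.1444. B = V − Δ·S = 1.1860.
(1,1): S=255.4500. Δ = (V_up−V_dn)/(S_up−S_dn) = (0.0000−0.0943)/(334.6395−158.3790) = -0.0005. V = [p*·0.0000 + (1−p*)·0.0943]/1.23 = 0.0089. B = V − Δ·S = 0.1455.
(0,0): S=195.0000. Δ = (V_up−V_dn)/(S_up−S_dn) = (0.0089−0.1444)/(255.4500−120.9000) = -0.0010. V = [p*·0.0089 + (1−p*)·0.1444]/1.23 = 0.0200. B = V − Δ·S = 0.2164.
Check: Δ(0,0)·S0 + B(0,0) = 0.0200 = V0.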